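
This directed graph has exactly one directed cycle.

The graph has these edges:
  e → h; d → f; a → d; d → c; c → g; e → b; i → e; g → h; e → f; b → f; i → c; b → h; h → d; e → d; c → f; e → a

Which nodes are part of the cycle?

c, d, g, h

DFS with gray/black marking from c:
c gray
  g gray
    h gray
      d gray
        d→c: c is gray → back edge
Back edge closes the cycle c → g → h → d → c; its vertices are {c, d, g, h}.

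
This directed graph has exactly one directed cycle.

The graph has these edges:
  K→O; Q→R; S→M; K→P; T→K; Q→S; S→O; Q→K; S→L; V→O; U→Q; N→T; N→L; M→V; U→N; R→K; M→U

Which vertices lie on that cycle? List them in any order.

DFS with gray/black marking from U:
U gray
  N gray
    T gray
      K gray
        O gray
        O black
        P gray
        P black
      K black
    T black
    L gray
    L black
  N black
  Q gray
    S gray
      S→O: O black — skip
      S→L: L black — skip
      M gray
        V gray
          V→O: O black — skip
        V black
        M→U: U is gray → back edge
Back edge closes the cycle U → Q → S → M → U; its vertices are {M, Q, S, U}.

M, Q, S, U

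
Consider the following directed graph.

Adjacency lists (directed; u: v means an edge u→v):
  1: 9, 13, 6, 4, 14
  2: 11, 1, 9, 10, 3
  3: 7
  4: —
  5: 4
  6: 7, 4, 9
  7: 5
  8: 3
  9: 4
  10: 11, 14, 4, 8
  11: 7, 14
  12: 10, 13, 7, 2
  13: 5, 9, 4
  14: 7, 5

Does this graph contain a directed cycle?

No

DFS with white/gray/black marking, starting from 2:
2 gray
  11 gray
    7 gray
      5 gray
        4 gray
        4 black
      5 black
    7 black
    14 gray
      14→7: 7 black — skip
      14→5: 5 black — skip
    14 black
  11 black
  1 gray
    9 gray
      9→4: 4 black — skip
    9 black
    13 gray
      13→5: 5 black — skip
      13→9: 9 black — skip
      13→4: 4 black — skip
    13 black
    6 gray
      6→7: 7 black — skip
      6→4: 4 black — skip
      6→9: 9 black — skip
    6 black
    1→4: 4 black — skip
    1→14: 14 black — skip
  1 black
  2→9: 9 black — skip
  10 gray
    10→11: 11 black — skip
    10→14: 14 black — skip
    10→4: 4 black — skip
    8 gray
      3 gray
        3→7: 7 black — skip
      3 black
    8 black
  10 black
  2→3: 3 black — skip
2 black
12 gray
  12→10: 10 black — skip
  12→13: 13 black — skip
  12→7: 7 black — skip
  12→2: 2 black — skip
12 black
Every edge goes to a white or black vertex — no back edge, so the graph is acyclic.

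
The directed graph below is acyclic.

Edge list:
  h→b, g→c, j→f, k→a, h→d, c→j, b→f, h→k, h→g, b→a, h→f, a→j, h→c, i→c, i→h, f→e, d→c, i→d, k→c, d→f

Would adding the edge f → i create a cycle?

Adding f→i creates a cycle iff i can already reach f.
Path from i: i → h → f.
So i → … → f → i is a cycle.

Yes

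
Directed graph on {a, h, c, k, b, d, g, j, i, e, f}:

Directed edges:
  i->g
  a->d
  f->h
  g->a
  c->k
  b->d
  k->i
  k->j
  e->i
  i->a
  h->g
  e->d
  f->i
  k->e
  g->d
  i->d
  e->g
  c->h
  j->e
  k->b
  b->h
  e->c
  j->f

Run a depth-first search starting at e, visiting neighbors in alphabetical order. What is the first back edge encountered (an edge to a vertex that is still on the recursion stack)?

DFS from e (visiting neighbors in alphabetical order); mark gray on enter, black on exit:
e gray
  c gray
    h gray
      g gray
        a gray
          d gray
          d black
        a black
        g→d: d black — skip
      g black
    h black
    k gray
      b gray
        b→d: d black — skip
        b→h: h black — skip
      b black
      k→e: e is gray → back edge
First back edge: k → e.

k→e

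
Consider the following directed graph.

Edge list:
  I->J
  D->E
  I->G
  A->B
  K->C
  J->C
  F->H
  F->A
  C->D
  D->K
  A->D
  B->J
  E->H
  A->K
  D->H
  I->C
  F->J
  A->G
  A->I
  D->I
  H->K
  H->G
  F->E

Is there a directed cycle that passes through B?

No

B lies on a cycle iff there is a path from B back to itself.
Exploring from B, it never reaches itself; equivalently, its strongly connected component is a singleton.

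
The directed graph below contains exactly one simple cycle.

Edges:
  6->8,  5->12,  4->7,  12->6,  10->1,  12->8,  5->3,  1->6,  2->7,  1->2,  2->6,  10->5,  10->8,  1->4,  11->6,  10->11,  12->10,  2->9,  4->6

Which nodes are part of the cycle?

5, 10, 12

DFS with gray/black marking from 10:
10 gray
  8 gray
  8 black
  5 gray
    3 gray
    3 black
    12 gray
      12→10: 10 is gray → back edge
Back edge closes the cycle 10 → 5 → 12 → 10; its vertices are {5, 10, 12}.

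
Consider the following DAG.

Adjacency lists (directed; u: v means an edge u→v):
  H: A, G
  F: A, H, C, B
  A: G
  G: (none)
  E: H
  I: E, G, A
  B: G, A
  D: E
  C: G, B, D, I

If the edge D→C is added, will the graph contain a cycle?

Adding D→C creates a cycle iff C can already reach D.
Path from C: C → D.
So C → … → D → C is a cycle.

Yes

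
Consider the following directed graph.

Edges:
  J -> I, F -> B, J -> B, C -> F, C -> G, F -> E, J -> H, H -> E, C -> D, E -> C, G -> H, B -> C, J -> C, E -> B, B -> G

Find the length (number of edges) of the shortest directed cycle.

3

For each vertex v, BFS finds the shortest path from v back to v.
The shortest such closed walk is C → F → E → C, length 3.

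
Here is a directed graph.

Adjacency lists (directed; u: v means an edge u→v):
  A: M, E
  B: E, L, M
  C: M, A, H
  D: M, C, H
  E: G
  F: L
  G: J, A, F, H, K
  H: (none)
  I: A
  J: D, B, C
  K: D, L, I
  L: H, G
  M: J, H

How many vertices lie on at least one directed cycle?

A vertex is on a directed cycle iff it belongs to a strongly connected component of size ≥ 2 (or has a self-loop).
The vertices on cycles are {A, B, C, D, E, F, G, I, J, K, L, M} — 12 in total.

12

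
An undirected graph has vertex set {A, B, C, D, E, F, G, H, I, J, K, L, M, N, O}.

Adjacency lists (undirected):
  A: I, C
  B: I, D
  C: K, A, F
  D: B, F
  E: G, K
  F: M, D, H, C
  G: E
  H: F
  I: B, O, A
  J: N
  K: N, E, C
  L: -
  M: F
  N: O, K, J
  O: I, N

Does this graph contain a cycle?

Yes

DFS, tracking each vertex's parent; an edge to a visited non-parent vertex closes a cycle.
Start from K:
visit K (parent –)
  visit N (parent K)
    visit O (parent N)
      visit I (parent O)
        visit B (parent I)
          B–I: parent, skip
          visit D (parent B)
            D–B: parent, skip
            visit F (parent D)
              visit M (parent F)
                M–F: parent, skip
              F–D: parent, skip
              visit H (parent F)
                H–F: parent, skip
              visit C (parent F)
                C–K: K visited and ≠ parent → cycle
Cycle: K – N – O – I – B – D – F – C – K.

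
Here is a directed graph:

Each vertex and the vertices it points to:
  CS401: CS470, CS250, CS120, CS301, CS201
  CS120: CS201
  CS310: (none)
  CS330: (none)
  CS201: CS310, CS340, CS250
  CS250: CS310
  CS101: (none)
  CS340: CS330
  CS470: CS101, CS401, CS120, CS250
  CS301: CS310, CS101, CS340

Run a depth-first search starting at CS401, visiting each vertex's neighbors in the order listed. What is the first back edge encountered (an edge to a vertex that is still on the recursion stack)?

CS470->CS401

DFS from CS401 (visiting each vertex's neighbors in the order listed); mark gray on enter, black on exit:
CS401 gray
  CS470 gray
    CS101 gray
    CS101 black
    CS470→CS401: CS401 is gray → back edge
First back edge: CS470 → CS401.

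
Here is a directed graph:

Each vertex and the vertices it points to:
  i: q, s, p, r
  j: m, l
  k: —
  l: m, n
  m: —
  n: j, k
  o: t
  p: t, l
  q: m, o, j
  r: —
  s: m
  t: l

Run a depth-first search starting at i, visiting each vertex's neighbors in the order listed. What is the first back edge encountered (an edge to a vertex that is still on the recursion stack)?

j→l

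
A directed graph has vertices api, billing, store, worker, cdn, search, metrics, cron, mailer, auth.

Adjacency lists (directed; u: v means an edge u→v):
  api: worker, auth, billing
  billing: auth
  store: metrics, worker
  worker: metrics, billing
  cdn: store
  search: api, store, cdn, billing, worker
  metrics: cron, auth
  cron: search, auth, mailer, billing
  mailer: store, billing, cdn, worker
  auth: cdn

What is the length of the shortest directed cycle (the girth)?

4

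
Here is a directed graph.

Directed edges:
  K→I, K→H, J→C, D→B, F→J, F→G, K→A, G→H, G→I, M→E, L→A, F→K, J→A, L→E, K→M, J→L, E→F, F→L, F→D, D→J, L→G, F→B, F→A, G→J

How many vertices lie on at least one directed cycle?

A vertex is on a directed cycle iff it belongs to a strongly connected component of size ≥ 2 (or has a self-loop).
The vertices on cycles are {D, E, F, G, J, K, L, M} — 8 in total.

8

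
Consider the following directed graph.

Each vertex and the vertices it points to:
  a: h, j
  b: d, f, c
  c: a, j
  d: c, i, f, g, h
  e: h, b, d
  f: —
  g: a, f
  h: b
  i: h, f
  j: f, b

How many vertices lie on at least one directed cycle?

8

A vertex is on a directed cycle iff it belongs to a strongly connected component of size ≥ 2 (or has a self-loop).
The vertices on cycles are {a, b, c, d, g, h, i, j} — 8 in total.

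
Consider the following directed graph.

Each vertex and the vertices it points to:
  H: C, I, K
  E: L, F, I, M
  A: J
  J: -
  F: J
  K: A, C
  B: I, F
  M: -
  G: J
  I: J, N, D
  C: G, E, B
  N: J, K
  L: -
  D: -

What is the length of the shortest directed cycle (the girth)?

For each vertex v, BFS finds the shortest path from v back to v.
The shortest such closed walk is C → B → I → N → K → C, length 5.

5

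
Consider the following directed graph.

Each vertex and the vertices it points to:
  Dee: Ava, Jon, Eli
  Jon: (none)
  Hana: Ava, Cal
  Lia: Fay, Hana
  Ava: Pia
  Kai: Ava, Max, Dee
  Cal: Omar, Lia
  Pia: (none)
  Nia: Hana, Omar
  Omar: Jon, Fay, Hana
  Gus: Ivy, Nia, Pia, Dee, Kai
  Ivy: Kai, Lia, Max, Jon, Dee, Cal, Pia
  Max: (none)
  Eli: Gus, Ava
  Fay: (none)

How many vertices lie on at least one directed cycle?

9

A vertex is on a directed cycle iff it belongs to a strongly connected component of size ≥ 2 (or has a self-loop).
The vertices on cycles are {Cal, Dee, Eli, Gus, Ivy, Kai, Lia, Hana, Omar} — 9 in total.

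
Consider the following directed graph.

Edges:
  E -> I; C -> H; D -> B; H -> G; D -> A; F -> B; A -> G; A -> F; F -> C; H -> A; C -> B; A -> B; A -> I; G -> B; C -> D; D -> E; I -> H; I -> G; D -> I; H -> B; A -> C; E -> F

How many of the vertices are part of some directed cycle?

7

A vertex is on a directed cycle iff it belongs to a strongly connected component of size ≥ 2 (or has a self-loop).
The vertices on cycles are {A, C, D, E, F, H, I} — 7 in total.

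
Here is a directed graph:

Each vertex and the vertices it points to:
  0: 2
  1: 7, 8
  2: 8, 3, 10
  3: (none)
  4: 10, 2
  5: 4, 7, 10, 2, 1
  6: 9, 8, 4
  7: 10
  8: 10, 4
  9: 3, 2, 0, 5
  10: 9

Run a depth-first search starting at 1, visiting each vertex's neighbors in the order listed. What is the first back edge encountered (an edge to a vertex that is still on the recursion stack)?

8→10

DFS from 1 (visiting each vertex's neighbors in the order listed); mark gray on enter, black on exit:
1 gray
  7 gray
    10 gray
      9 gray
        3 gray
        3 black
        2 gray
          8 gray
            8→10: 10 is gray → back edge
First back edge: 8 → 10.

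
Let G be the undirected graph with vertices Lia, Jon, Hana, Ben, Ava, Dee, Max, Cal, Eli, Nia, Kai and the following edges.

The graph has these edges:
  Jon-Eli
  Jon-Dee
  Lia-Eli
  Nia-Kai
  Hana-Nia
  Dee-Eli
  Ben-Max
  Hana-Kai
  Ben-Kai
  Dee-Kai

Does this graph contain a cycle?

Yes

DFS, tracking each vertex's parent; an edge to a visited non-parent vertex closes a cycle.
Start from Jon:
visit Jon (parent –)
  visit Eli (parent Jon)
    visit Lia (parent Eli)
      Lia–Eli: parent, skip
    visit Dee (parent Eli)
      Dee–Jon: Jon visited and ≠ parent → cycle
Cycle: Jon – Eli – Dee – Jon.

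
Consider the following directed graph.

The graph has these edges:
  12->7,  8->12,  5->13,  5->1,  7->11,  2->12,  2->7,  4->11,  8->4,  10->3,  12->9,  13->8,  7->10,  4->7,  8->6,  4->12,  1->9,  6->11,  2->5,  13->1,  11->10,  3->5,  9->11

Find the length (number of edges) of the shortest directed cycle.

For each vertex v, BFS finds the shortest path from v back to v.
The shortest such closed walk is 5 → 1 → 9 → 11 → 10 → 3 → 5, length 6.

6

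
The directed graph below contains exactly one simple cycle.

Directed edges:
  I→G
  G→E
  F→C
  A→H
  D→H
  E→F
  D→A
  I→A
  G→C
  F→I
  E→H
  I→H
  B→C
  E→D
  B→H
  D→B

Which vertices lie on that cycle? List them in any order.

DFS with gray/black marking from E:
E gray
  H gray
  H black
  F gray
    I gray
      A gray
        A→H: H black — skip
      A black
      G gray
        G→E: E is gray → back edge
Back edge closes the cycle E → F → I → G → E; its vertices are {E, F, G, I}.

E, F, G, I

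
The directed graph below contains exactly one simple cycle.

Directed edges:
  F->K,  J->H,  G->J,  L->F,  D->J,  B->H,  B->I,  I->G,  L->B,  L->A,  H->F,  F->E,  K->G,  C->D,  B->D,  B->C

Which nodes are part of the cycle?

F, G, H, J, K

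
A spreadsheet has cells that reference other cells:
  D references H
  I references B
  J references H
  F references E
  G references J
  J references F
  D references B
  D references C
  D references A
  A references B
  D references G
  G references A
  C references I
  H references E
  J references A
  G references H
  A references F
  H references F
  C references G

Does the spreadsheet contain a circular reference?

No

DFS with white/gray/black marking, starting from C:
C gray
  I gray
    B gray
    B black
  I black
  G gray
    A gray
      F gray
        E gray
        E black
      F black
      A→B: B black — skip
    A black
    H gray
      H→E: E black — skip
      H→F: F black — skip
    H black
    J gray
      J→A: A black — skip
      J→F: F black — skip
      J→H: H black — skip
    J black
  G black
C black
D gray
  D→H: H black — skip
  D→B: B black — skip
  D→A: A black — skip
  D→G: G black — skip
  D→C: C black — skip
D black
Every edge goes to a white or black vertex — no back edge, so the graph is acyclic.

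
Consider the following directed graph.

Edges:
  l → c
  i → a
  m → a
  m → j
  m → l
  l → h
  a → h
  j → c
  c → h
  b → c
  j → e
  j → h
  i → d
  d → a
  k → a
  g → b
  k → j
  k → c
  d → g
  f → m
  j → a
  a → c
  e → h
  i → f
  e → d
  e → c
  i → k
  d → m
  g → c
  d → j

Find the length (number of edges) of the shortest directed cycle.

For each vertex v, BFS finds the shortest path from v back to v.
The shortest such closed walk is d → j → e → d, length 3.

3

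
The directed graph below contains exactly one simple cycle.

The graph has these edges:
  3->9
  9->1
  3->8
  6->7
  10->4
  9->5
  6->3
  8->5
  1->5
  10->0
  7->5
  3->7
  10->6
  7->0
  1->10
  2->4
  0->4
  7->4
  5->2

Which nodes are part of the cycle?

DFS with gray/black marking from 6:
6 gray
  7 gray
    0 gray
      4 gray
      4 black
    0 black
    7→4: 4 black — skip
    5 gray
      2 gray
        2→4: 4 black — skip
      2 black
    5 black
  7 black
  3 gray
    9 gray
      9→5: 5 black — skip
      1 gray
        10 gray
          10→4: 4 black — skip
          10→6: 6 is gray → back edge
Back edge closes the cycle 6 → 3 → 9 → 1 → 10 → 6; its vertices are {1, 3, 6, 9, 10}.

1, 3, 6, 9, 10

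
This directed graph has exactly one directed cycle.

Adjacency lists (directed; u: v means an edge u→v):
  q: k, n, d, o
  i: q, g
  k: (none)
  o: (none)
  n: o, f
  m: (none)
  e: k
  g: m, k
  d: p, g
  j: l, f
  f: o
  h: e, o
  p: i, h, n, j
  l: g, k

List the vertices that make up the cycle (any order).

d, i, p, q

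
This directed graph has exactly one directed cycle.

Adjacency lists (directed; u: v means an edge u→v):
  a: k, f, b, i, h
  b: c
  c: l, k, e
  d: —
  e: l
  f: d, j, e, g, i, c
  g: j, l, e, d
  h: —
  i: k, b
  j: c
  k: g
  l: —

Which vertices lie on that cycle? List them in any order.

c, g, j, k

DFS with gray/black marking from k:
k gray
  g gray
    j gray
      c gray
        l gray
        l black
        c→k: k is gray → back edge
Back edge closes the cycle k → g → j → c → k; its vertices are {c, g, j, k}.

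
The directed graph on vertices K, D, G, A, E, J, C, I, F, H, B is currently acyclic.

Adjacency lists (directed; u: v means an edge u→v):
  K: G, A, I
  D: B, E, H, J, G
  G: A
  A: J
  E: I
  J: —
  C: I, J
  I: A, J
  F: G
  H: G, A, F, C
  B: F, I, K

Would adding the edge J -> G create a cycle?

Adding J→G creates a cycle iff G can already reach J.
Path from G: G → A → J.
So G → … → J → G is a cycle.

Yes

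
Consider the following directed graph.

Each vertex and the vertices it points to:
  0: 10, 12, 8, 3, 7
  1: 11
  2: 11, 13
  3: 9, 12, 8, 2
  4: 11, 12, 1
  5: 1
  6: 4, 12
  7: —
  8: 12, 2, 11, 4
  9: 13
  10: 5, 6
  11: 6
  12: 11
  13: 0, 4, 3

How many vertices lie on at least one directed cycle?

11

A vertex is on a directed cycle iff it belongs to a strongly connected component of size ≥ 2 (or has a self-loop).
The vertices on cycles are {0, 1, 2, 3, 4, 6, 8, 9, 11, 12, 13} — 11 in total.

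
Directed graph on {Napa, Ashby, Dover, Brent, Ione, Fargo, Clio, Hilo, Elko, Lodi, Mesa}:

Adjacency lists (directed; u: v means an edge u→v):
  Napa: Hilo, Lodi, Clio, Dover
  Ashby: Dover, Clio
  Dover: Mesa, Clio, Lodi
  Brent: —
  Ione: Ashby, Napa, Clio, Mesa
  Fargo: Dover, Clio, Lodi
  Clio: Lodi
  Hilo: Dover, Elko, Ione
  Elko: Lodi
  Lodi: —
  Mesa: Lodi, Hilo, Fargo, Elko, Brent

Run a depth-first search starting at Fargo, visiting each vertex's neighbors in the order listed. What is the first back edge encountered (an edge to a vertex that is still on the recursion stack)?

Hilo->Dover

DFS from Fargo (visiting each vertex's neighbors in the order listed); mark gray on enter, black on exit:
Fargo gray
  Dover gray
    Mesa gray
      Lodi gray
      Lodi black
      Hilo gray
        Hilo→Dover: Dover is gray → back edge
First back edge: Hilo → Dover.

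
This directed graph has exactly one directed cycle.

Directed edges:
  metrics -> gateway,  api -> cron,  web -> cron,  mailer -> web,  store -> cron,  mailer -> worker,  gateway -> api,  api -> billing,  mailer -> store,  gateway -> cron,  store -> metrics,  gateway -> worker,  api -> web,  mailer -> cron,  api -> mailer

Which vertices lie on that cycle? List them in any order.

api, store, mailer, gateway, metrics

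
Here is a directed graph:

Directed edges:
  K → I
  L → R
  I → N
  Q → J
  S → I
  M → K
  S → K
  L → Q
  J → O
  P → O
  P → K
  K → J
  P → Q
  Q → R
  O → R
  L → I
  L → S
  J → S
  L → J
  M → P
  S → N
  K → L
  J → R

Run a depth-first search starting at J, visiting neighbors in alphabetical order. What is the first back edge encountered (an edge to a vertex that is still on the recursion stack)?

K→J

DFS from J (visiting neighbors in alphabetical order); mark gray on enter, black on exit:
J gray
  O gray
    R gray
    R black
  O black
  J→R: R black — skip
  S gray
    I gray
      N gray
      N black
    I black
    K gray
      K→I: I black — skip
      K→J: J is gray → back edge
First back edge: K → J.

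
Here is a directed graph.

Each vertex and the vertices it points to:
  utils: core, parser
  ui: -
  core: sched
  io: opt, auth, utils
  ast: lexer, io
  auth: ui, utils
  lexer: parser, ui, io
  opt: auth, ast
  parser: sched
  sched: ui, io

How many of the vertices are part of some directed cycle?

9

A vertex is on a directed cycle iff it belongs to a strongly connected component of size ≥ 2 (or has a self-loop).
The vertices on cycles are {io, ast, opt, auth, core, lexer, sched, utils, parser} — 9 in total.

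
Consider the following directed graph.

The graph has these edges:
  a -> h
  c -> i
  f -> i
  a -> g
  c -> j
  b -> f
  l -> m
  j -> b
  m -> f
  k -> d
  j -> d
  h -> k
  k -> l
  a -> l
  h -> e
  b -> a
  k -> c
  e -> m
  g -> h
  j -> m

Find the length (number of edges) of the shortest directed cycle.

For each vertex v, BFS finds the shortest path from v back to v.
The shortest such closed walk is a → h → k → c → j → b → a, length 6.

6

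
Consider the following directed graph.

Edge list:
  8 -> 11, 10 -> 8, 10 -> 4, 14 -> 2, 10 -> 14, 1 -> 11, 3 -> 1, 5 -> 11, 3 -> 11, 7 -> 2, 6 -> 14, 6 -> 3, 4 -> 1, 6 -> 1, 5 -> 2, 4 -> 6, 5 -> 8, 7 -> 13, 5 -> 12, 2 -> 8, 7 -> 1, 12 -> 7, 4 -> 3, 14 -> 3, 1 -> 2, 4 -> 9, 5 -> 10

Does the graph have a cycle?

DFS with white/gray/black marking, starting from 12:
12 gray
  7 gray
    1 gray
      11 gray
      11 black
      2 gray
        8 gray
          8→11: 11 black — skip
        8 black
      2 black
    1 black
    13 gray
    13 black
    7→2: 2 black — skip
  7 black
12 black
3 gray
  3→11: 11 black — skip
  3→1: 1 black — skip
3 black
4 gray
  9 gray
  9 black
  4→3: 3 black — skip
  4→1: 1 black — skip
  6 gray
    14 gray
      14→3: 3 black — skip
      14→2: 2 black — skip
    14 black
    6→1: 1 black — skip
    6→3: 3 black — skip
  6 black
4 black
5 gray
  5→8: 8 black — skip
  5→11: 11 black — skip
  5→12: 12 black — skip
  5→2: 2 black — skip
  10 gray
    10→8: 8 black — skip
    10→4: 4 black — skip
    10→14: 14 black — skip
  10 black
5 black
Every edge goes to a white or black vertex — no back edge, so the graph is acyclic.

No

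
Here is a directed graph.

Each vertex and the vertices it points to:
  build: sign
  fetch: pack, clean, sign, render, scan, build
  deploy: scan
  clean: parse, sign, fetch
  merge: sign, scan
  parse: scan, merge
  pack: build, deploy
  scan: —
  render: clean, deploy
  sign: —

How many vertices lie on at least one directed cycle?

A vertex is on a directed cycle iff it belongs to a strongly connected component of size ≥ 2 (or has a self-loop).
The vertices on cycles are {clean, fetch, render} — 3 in total.

3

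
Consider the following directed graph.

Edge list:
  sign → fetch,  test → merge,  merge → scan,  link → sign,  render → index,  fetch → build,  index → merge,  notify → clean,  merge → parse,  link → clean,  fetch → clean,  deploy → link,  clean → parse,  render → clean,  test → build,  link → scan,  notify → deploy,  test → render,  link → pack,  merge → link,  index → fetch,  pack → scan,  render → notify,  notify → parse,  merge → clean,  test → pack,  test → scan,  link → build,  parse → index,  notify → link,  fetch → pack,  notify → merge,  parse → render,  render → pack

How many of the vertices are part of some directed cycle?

A vertex is on a directed cycle iff it belongs to a strongly connected component of size ≥ 2 (or has a self-loop).
The vertices on cycles are {link, sign, clean, fetch, index, merge, parse, deploy, notify, render} — 10 in total.

10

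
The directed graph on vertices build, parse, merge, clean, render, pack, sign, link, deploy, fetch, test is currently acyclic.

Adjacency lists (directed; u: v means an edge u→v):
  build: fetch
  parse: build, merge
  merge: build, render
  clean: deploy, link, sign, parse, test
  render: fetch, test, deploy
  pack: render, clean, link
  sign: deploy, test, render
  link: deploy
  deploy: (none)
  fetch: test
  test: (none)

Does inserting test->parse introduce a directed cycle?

Adding test→parse creates a cycle iff parse can already reach test.
Path from parse: parse → merge → render → test.
So parse → … → test → parse is a cycle.

Yes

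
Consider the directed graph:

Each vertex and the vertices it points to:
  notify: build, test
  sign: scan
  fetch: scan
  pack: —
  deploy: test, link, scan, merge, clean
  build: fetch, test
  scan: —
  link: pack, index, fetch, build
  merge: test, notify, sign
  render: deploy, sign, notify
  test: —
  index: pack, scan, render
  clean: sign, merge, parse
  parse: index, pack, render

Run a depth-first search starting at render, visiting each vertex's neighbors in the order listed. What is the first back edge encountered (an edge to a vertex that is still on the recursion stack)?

DFS from render (visiting each vertex's neighbors in the order listed); mark gray on enter, black on exit:
render gray
  deploy gray
    test gray
    test black
    link gray
      pack gray
      pack black
      index gray
        index→pack: pack black — skip
        scan gray
        scan black
        index→render: render is gray → back edge
First back edge: index → render.

index->render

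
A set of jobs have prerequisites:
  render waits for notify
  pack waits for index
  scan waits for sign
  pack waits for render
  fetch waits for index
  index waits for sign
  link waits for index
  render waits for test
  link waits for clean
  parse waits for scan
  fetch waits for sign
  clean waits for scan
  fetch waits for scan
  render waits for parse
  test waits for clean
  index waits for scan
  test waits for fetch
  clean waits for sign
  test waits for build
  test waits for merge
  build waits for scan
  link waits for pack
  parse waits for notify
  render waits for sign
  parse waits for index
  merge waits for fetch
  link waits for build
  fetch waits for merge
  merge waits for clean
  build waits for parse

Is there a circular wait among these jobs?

DFS with white/gray/black marking, starting from pack:
pack gray
  index gray
    sign gray
    sign black
    scan gray
      scan→sign: sign black — skip
    scan black
  index black
  render gray
    parse gray
      notify gray
      notify black
      parse→index: index black — skip
      parse→scan: scan black — skip
    parse black
    test gray
      merge gray
        fetch gray
          fetch→merge: merge is gray → back edge
Back edge found, so a cycle exists: merge → fetch → merge.

Yes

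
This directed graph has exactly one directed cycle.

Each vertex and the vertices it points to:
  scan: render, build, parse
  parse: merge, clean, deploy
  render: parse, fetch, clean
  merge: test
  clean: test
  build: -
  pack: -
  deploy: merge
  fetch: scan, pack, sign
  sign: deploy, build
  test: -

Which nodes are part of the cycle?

scan, fetch, render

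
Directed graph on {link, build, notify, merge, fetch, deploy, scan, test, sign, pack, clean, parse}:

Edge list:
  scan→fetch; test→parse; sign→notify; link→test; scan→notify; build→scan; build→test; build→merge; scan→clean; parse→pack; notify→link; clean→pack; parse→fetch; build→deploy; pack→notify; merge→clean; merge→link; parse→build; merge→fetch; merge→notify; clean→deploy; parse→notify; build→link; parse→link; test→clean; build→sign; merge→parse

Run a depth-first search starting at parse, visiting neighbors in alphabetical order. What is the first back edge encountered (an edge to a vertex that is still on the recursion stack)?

DFS from parse (visiting neighbors in alphabetical order); mark gray on enter, black on exit:
parse gray
  build gray
    deploy gray
    deploy black
    link gray
      test gray
        clean gray
          clean→deploy: deploy black — skip
          pack gray
            notify gray
              notify→link: link is gray → back edge
First back edge: notify → link.

notify→link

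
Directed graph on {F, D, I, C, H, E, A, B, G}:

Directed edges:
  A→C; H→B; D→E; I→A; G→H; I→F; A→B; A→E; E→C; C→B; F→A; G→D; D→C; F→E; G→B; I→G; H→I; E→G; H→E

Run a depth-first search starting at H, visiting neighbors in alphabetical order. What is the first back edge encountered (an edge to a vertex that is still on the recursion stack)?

D→E

DFS from H (visiting neighbors in alphabetical order); mark gray on enter, black on exit:
H gray
  B gray
  B black
  E gray
    C gray
      C→B: B black — skip
    C black
    G gray
      G→B: B black — skip
      D gray
        D→C: C black — skip
        D→E: E is gray → back edge
First back edge: D → E.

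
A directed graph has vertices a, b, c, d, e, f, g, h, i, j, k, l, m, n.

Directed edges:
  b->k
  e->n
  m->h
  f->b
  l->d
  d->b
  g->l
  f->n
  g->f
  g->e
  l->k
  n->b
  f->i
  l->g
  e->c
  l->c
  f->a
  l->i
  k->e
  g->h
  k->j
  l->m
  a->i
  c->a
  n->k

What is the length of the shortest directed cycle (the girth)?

For each vertex v, BFS finds the shortest path from v back to v.
The shortest such closed walk is l → g → l, length 2.

2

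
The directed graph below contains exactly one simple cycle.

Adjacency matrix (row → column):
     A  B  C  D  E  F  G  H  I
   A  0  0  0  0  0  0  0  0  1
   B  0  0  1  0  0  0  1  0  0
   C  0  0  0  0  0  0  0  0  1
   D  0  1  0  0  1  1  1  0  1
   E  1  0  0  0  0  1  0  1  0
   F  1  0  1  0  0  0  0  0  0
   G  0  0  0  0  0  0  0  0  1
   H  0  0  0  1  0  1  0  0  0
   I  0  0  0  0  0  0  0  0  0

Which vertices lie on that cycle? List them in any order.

DFS with gray/black marking from E:
E gray
  H gray
    F gray
      C gray
        I gray
        I black
      C black
      A gray
        A→I: I black — skip
      A black
    F black
    D gray
      B gray
        G gray
          G→I: I black — skip
        G black
        B→C: C black — skip
      B black
      D→I: I black — skip
      D→F: F black — skip
      D→G: G black — skip
      D→E: E is gray → back edge
Back edge closes the cycle E → H → D → E; its vertices are {D, E, H}.

D, E, H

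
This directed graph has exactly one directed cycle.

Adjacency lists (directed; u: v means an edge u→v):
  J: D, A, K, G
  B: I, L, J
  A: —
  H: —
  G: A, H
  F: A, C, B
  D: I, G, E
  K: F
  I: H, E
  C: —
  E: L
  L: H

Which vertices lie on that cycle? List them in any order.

B, F, J, K

DFS with gray/black marking from F:
F gray
  A gray
  A black
  C gray
  C black
  B gray
    I gray
      H gray
      H black
      E gray
        L gray
          L→H: H black — skip
        L black
      E black
    I black
    B→L: L black — skip
    J gray
      D gray
        D→I: I black — skip
        G gray
          G→A: A black — skip
          G→H: H black — skip
        G black
        D→E: E black — skip
      D black
      J→A: A black — skip
      K gray
        K→F: F is gray → back edge
Back edge closes the cycle F → B → J → K → F; its vertices are {B, F, J, K}.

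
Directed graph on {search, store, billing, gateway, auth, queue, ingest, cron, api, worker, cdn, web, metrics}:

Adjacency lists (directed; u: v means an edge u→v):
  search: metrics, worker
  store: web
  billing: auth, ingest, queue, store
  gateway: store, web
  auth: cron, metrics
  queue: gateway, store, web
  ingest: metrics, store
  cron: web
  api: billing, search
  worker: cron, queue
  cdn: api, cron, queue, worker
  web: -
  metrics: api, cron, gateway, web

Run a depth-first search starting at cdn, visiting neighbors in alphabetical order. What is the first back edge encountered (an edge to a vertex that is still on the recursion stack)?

metrics→api

DFS from cdn (visiting neighbors in alphabetical order); mark gray on enter, black on exit:
cdn gray
  api gray
    billing gray
      auth gray
        cron gray
          web gray
          web black
        cron black
        metrics gray
          metrics→api: api is gray → back edge
First back edge: metrics → api.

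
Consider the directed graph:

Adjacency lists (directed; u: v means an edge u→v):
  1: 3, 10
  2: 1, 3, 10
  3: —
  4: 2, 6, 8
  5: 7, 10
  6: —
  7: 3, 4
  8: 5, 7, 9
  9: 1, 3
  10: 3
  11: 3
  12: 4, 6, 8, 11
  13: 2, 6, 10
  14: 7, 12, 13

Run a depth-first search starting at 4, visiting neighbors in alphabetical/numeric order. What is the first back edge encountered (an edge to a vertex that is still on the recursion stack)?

7->4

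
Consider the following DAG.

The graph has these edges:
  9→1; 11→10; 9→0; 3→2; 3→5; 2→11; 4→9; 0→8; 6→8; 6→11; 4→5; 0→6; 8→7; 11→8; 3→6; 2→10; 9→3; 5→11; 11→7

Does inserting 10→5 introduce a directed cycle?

Yes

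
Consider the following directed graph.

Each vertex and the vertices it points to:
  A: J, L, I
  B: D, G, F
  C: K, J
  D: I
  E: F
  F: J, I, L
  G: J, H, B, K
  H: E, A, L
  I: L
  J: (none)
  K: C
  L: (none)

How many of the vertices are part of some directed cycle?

4

A vertex is on a directed cycle iff it belongs to a strongly connected component of size ≥ 2 (or has a self-loop).
The vertices on cycles are {B, C, G, K} — 4 in total.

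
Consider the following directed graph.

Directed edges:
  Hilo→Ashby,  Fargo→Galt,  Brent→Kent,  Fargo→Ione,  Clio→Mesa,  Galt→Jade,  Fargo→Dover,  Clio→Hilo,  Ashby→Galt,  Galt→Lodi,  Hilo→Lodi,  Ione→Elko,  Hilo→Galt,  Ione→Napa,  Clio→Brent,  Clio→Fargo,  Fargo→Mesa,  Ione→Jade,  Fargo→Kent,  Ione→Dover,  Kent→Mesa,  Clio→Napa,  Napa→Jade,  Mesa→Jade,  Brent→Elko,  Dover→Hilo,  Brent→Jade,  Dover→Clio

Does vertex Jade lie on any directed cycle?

No

Jade lies on a cycle iff there is a path from Jade back to itself.
Exploring from Jade, it never reaches itself; equivalently, its strongly connected component is a singleton.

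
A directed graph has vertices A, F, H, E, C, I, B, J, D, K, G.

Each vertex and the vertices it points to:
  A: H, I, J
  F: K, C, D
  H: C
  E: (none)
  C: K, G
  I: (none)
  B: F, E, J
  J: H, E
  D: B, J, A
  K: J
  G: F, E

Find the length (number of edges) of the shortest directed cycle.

For each vertex v, BFS finds the shortest path from v back to v.
The shortest such closed walk is F → C → G → F, length 3.

3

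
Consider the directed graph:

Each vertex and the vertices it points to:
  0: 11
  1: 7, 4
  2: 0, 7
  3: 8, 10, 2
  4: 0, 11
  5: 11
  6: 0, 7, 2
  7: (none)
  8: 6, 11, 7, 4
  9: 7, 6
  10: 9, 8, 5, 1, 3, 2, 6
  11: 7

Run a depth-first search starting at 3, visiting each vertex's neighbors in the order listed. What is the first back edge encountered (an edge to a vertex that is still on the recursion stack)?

10->3

DFS from 3 (visiting each vertex's neighbors in the order listed); mark gray on enter, black on exit:
3 gray
  8 gray
    6 gray
      0 gray
        11 gray
          7 gray
          7 black
        11 black
      0 black
      6→7: 7 black — skip
      2 gray
        2→0: 0 black — skip
        2→7: 7 black — skip
      2 black
    6 black
    8→11: 11 black — skip
    8→7: 7 black — skip
    4 gray
      4→0: 0 black — skip
      4→11: 11 black — skip
    4 black
  8 black
  10 gray
    9 gray
      9→7: 7 black — skip
      9→6: 6 black — skip
    9 black
    10→8: 8 black — skip
    5 gray
      5→11: 11 black — skip
    5 black
    1 gray
      1→7: 7 black — skip
      1→4: 4 black — skip
    1 black
    10→3: 3 is gray → back edge
First back edge: 10 → 3.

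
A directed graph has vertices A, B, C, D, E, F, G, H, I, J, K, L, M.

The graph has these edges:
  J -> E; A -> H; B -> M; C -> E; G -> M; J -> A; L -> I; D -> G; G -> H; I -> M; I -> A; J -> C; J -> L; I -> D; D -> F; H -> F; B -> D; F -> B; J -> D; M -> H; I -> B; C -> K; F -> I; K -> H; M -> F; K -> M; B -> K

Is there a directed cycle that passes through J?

No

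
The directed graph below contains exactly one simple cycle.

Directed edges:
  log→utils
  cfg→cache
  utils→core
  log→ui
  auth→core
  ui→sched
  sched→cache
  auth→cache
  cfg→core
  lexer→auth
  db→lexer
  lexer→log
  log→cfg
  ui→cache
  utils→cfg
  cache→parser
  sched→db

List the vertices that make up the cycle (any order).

DFS with gray/black marking from lexer:
lexer gray
  log gray
    cfg gray
      cache gray
        parser gray
        parser black
      cache black
      core gray
      core black
    cfg black
    ui gray
      sched gray
        db gray
          db→lexer: lexer is gray → back edge
Back edge closes the cycle lexer → log → ui → sched → db → lexer; its vertices are {db, ui, log, lexer, sched}.

db, ui, log, lexer, sched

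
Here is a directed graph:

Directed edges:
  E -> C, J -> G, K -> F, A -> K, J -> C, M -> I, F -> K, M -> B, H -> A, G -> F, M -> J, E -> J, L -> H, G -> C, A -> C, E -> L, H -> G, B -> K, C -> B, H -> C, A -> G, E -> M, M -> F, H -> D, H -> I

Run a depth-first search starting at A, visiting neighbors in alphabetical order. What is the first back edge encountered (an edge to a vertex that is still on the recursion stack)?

F→K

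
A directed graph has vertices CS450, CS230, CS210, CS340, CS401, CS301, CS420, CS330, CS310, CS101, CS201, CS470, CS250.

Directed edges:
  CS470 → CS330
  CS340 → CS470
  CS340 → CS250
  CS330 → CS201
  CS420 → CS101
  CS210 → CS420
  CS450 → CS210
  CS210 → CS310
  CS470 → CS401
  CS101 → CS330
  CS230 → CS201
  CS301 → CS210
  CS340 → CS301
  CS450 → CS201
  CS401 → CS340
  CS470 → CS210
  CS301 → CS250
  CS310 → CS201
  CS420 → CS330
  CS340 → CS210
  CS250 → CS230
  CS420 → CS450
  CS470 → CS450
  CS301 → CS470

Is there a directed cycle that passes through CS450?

CS450 is on a cycle iff CS450 can reach itself via ≥1 edge.
CS450 → CS210 → CS420 → CS450 — yes.

Yes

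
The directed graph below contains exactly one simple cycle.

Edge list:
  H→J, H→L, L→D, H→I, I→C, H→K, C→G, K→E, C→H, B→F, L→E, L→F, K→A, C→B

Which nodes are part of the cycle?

DFS with gray/black marking from C:
C gray
  H gray
    K gray
      E gray
      E black
      A gray
      A black
    K black
    L gray
      D gray
      D black
      L→E: E black — skip
      F gray
      F black
    L black
    J gray
    J black
    I gray
      I→C: C is gray → back edge
Back edge closes the cycle C → H → I → C; its vertices are {C, H, I}.

C, H, I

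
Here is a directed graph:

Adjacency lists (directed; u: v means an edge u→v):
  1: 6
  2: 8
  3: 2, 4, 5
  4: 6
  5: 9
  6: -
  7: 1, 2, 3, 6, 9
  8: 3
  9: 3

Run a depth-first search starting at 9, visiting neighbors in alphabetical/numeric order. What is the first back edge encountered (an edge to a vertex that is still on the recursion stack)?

DFS from 9 (visiting neighbors in alphabetical/numeric order); mark gray on enter, black on exit:
9 gray
  3 gray
    2 gray
      8 gray
        8→3: 3 is gray → back edge
First back edge: 8 → 3.

8->3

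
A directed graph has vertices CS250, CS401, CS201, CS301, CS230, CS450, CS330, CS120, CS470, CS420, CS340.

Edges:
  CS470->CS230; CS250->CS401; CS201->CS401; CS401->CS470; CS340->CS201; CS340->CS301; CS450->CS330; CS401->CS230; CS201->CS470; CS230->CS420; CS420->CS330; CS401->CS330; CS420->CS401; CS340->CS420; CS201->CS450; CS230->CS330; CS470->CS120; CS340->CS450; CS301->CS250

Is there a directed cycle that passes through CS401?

Yes

CS401 is on a cycle iff CS401 can reach itself via ≥1 edge.
CS401 → CS230 → CS420 → CS401 — yes.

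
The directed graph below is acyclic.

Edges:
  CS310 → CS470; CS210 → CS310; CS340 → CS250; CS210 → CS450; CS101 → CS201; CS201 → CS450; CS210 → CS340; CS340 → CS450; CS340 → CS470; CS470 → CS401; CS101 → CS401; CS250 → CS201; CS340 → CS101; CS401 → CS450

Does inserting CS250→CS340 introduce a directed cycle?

Adding CS250→CS340 creates a cycle iff CS340 can already reach CS250.
Path from CS340: CS340 → CS250.
So CS340 → … → CS250 → CS340 is a cycle.

Yes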